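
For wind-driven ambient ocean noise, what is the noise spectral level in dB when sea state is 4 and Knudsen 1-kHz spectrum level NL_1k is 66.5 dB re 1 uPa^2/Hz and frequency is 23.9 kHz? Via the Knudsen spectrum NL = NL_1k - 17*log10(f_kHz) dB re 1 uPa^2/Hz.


NL = NL_1k - 17*log10(f_kHz) = 66.5 - 17*log10(23.9) = 66.5 - (23.43) = 43.07

43.07 dB


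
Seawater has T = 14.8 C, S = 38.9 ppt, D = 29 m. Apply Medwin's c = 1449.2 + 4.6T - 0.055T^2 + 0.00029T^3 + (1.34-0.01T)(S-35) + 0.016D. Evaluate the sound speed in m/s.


c = 1449.2 + 4.6*14.8 - 0.055*14.8^2 + 0.00029*14.8^3 + (1.34 - 0.01*14.8)*(38.9 - 35) + 0.016*29 = 1511.29

1511.29 m/s


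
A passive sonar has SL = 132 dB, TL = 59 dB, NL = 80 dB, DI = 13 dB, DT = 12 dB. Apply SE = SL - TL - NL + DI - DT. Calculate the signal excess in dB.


SE = SL - TL - NL + DI - DT = 132 - 59 - 80 + 13 - 12 = -6

-6 dB


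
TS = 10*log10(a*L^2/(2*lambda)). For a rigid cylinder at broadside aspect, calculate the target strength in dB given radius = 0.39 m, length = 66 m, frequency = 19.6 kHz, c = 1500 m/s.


lambda = 1500/19600 = 0.07653 m
TS = 10*log10(0.39*66^2/(2*0.07653)) = 40.45

40.45 dB


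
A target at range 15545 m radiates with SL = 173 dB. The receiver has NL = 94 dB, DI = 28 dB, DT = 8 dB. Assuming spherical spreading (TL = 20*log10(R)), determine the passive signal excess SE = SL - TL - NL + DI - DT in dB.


15.17 dB


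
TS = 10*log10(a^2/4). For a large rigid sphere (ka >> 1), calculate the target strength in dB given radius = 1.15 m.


-4.81 dB


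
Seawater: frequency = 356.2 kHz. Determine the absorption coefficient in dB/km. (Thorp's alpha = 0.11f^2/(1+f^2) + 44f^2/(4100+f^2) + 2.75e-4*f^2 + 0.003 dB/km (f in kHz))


f^2 = 126878.44
alpha = 0.11*126878.44/(1+126878.44) + 44*126878.44/(4100+126878.44) + 2.75e-4*126878.44 + 0.003 = 77.627

77.627 dB/km


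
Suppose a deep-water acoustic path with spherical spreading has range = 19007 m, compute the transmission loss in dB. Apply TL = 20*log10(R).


TL = 20*log10(19007) = 85.58

85.58 dB


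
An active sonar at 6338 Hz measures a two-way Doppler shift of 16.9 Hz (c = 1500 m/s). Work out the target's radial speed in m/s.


2.0 m/s


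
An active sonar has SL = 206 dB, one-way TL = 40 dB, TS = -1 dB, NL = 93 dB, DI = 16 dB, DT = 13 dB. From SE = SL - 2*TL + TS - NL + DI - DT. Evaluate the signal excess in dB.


35 dB


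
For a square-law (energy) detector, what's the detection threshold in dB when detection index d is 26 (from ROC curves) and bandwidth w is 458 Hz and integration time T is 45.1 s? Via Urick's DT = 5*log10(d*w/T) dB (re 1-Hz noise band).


DT = 5*log10(d*w/T) = 5*log10(26 * 458 / 45.1) = 5*log10(264.04) = 12.11

12.11 dB


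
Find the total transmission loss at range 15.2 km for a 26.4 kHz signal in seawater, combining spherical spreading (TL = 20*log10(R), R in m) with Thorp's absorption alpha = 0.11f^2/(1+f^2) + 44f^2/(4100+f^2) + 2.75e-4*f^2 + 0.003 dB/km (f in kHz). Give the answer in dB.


185.44 dB


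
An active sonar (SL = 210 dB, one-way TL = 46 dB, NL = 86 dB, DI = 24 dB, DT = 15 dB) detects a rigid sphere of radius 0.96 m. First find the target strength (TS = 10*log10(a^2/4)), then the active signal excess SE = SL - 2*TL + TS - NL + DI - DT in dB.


Step 1: TS = 10*log10(0.96^2/4) = -6.38 dB
Step 2: SE = SL - 2*TL + TS - NL + DI - DT = 210 - 2*46 + (-6.38) - 86 + 24 - 15 = 34.62

34.62 dB


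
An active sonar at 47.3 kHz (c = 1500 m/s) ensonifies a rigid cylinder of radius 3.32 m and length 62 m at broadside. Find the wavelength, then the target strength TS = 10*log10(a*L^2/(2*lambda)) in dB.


Step 1: lambda = c/f = 1500/47300 = 0.03171 m
Step 2: TS = 10*log10(a*L^2/(2*lambda)) = 10*log10(3.32*62^2/(2*0.03171)) = 53.04

53.04 dB


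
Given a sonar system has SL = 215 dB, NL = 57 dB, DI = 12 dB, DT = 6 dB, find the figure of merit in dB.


FOM = SL - NL + DI - DT = 215 - 57 + 12 - 6 = 164

164 dB


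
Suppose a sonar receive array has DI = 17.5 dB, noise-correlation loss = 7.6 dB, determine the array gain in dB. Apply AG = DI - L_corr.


AG = DI - L_corr = 17.5 - 7.6 = 9.9

9.9 dB


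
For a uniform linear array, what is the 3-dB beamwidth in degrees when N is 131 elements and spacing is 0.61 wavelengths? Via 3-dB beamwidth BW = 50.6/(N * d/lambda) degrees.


BW = 50.6 / (131 * 0.61) = 50.6 / 79.91 = 0.63

0.63 deg


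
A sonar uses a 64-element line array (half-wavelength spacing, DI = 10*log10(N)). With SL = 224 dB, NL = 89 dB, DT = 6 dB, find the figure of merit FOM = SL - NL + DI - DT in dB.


Step 1: DI = 10*log10(64) = 18.06 dB
Step 2: FOM = SL - NL + DI - DT = 224 - 89 + 18.06 - 6 = 147.06

147.06 dB


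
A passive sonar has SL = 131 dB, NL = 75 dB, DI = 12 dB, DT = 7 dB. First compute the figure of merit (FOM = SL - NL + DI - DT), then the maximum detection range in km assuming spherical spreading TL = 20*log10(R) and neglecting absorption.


Step 1: FOM = SL - NL + DI - DT = 131 - 75 + 12 - 7 = 61 dB
Step 2: at max range FOM = TL = 20*log10(R), so R = 10^(61/20) = 1122.02 m = 1.12 km

1.12 km


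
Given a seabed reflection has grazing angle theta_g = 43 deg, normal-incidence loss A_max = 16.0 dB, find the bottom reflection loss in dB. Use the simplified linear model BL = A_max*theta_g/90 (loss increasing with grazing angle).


BL = A_max * theta_g / 90 = 16.0 * 43 / 90 = 7.64

7.64 dB


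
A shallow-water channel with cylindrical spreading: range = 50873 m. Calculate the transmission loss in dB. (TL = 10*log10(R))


47.06 dB


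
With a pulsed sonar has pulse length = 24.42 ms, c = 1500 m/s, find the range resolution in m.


dR = c*tau/2 = 1500 * 24.42e-3 / 2 = 18.315

18.315 m


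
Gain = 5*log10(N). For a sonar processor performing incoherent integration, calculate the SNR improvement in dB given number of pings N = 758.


14.4 dB


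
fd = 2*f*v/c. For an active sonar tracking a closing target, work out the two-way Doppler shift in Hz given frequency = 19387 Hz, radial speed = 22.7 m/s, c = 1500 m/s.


586.78 Hz


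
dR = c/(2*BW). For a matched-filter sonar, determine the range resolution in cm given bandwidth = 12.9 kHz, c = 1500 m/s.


dR = c/(2*BW) = 1500 / (2 * 12.9e3) = 0.0581 m = 5.81 cm

5.81 cm


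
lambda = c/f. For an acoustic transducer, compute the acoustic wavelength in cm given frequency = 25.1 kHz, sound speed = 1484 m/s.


lambda = c/f = 1484 / 25100 = 0.0591 m = 5.91 cm

5.91 cm


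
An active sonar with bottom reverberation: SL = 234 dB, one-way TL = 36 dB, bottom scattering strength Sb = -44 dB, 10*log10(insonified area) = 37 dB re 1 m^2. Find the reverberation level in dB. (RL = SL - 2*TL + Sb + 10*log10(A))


155 dB


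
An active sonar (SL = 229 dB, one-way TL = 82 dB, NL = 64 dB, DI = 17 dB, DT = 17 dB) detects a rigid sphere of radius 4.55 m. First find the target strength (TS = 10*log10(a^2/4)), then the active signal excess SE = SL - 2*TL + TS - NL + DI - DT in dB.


Step 1: TS = 10*log10(4.55^2/4) = 7.14 dB
Step 2: SE = SL - 2*TL + TS - NL + DI - DT = 229 - 2*82 + (7.14) - 64 + 17 - 17 = 8.14

8.14 dB


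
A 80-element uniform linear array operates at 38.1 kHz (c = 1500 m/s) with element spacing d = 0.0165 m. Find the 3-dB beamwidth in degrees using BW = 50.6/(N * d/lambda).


1.51 deg


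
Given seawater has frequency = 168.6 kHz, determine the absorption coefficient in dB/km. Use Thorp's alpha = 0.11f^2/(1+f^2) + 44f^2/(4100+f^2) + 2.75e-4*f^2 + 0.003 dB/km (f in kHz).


f^2 = 28425.96
alpha = 0.11*28425.96/(1+28425.96) + 44*28425.96/(4100+28425.96) + 2.75e-4*28425.96 + 0.003 = 46.384

46.384 dB/km


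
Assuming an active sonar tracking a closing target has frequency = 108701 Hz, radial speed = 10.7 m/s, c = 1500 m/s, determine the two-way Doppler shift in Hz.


fd = 2*f*v/c = 2 * 108701 * 10.7 / 1500 = 1550.8

1550.8 Hz


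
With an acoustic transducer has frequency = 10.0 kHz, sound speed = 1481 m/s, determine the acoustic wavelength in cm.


lambda = c/f = 1481 / 10000 = 0.1481 m = 14.81 cm

14.81 cm


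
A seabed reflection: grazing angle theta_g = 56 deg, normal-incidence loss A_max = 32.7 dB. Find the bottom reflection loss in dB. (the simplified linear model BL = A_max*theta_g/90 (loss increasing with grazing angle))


BL = A_max * theta_g / 90 = 32.7 * 56 / 90 = 20.35

20.35 dB


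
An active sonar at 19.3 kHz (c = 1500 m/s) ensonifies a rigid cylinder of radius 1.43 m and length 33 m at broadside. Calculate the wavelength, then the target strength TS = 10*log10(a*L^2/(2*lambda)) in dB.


Step 1: lambda = c/f = 1500/19300 = 0.07772 m
Step 2: TS = 10*log10(a*L^2/(2*lambda)) = 10*log10(1.43*33^2/(2*0.07772)) = 40.01

40.01 dB


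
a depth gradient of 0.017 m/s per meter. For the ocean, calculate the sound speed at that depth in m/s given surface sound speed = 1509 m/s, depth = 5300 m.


1599.1 m/s


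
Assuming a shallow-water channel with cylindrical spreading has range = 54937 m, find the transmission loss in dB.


47.4 dB


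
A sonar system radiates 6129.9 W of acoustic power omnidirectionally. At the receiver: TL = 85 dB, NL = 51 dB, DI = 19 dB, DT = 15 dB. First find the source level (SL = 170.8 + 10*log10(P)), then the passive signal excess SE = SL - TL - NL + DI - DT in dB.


Step 1: SL = 170.8 + 10*log10(6129.9) = 208.67 dB
Step 2: SE = SL - TL - NL + DI - DT = 208.67 - 85 - 51 + 19 - 15 = 76.67

76.67 dB


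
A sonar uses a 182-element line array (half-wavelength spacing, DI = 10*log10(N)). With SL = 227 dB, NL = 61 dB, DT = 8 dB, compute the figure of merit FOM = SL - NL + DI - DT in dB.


Step 1: DI = 10*log10(182) = 22.6 dB
Step 2: FOM = SL - NL + DI - DT = 227 - 61 + 22.6 - 8 = 180.6

180.6 dB


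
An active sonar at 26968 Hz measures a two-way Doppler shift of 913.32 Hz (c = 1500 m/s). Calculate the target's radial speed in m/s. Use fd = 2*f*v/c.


From fd = 2*f*v/c, v = c*fd/(2*f) = 1500 * 913.32 / (2*26968) = 25.4

25.4 m/s


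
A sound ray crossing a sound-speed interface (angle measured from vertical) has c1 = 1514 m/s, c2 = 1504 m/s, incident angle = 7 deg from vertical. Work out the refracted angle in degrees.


sin(theta2) = (c2/c1)*sin(theta1) = (1504/1514)*sin(7 deg) = 0.12106
theta2 = arcsin(0.12106) = 6.95

6.95 deg


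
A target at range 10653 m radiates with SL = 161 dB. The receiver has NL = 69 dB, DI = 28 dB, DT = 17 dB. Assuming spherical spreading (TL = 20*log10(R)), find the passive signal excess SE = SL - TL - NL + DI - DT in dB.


Step 1: TL = 20*log10(10653) = 80.55 dB
Step 2: SE = 161 - 80.55 - 69 + 28 - 17 = 22.45

22.45 dB


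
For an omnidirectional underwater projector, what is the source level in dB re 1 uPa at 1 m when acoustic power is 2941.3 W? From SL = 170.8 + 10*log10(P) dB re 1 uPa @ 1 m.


205.49 dB


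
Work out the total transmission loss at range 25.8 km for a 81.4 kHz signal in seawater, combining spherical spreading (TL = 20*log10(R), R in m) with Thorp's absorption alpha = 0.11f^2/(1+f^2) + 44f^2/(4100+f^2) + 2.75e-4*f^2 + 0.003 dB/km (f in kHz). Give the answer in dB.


839.43 dB


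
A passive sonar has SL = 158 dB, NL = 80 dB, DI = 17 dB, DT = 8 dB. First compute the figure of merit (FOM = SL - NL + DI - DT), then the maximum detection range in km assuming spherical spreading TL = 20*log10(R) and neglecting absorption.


Step 1: FOM = SL - NL + DI - DT = 158 - 80 + 17 - 8 = 87 dB
Step 2: at max range FOM = TL = 20*log10(R), so R = 10^(87/20) = 22387.21 m = 22.39 km

22.39 km


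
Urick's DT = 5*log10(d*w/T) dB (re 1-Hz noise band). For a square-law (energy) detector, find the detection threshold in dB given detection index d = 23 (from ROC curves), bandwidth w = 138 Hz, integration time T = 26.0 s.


DT = 5*log10(d*w/T) = 5*log10(23 * 138 / 26.0) = 5*log10(122.08) = 10.43

10.43 dB


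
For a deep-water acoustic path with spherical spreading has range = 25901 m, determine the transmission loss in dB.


TL = 20*log10(25901) = 88.27

88.27 dB


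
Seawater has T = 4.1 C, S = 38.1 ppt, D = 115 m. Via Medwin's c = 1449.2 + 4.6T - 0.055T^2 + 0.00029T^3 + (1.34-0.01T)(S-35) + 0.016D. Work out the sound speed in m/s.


c = 1449.2 + 4.6*4.1 - 0.055*4.1^2 + 0.00029*4.1^3 + (1.34 - 0.01*4.1)*(38.1 - 35) + 0.016*115 = 1473.02

1473.02 m/s


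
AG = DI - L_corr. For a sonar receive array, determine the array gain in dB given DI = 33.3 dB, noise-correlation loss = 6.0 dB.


AG = DI - L_corr = 33.3 - 6.0 = 27.3

27.3 dB


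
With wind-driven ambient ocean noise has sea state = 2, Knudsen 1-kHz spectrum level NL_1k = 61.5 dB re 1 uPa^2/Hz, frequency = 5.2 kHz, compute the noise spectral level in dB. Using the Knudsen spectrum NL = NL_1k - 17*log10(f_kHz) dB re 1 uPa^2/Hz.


NL = NL_1k - 17*log10(f_kHz) = 61.5 - 17*log10(5.2) = 61.5 - (12.17) = 49.33

49.33 dB


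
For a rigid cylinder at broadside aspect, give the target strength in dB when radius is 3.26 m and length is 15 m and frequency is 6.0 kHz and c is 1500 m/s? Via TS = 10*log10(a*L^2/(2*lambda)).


lambda = 1500/6000 = 0.25 m
TS = 10*log10(3.26*15^2/(2*0.25)) = 31.66

31.66 dB


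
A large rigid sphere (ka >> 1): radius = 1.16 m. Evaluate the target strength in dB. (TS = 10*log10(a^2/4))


-4.73 dB


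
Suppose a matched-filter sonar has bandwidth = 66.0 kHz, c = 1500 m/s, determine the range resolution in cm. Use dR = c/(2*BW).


1.14 cm


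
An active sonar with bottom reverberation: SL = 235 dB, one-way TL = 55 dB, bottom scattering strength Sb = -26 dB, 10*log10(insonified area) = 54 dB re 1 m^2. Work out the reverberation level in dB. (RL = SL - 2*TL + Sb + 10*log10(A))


153 dB


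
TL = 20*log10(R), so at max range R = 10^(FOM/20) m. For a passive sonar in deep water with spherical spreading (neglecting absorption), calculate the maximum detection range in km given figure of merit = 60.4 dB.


At max range FOM = TL, so 20*log10(R) = 60.4
R = 10^(60.4/20) = 1047.13 m = 1.05 km

1.05 km


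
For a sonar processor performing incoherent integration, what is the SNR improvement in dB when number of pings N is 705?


14.24 dB


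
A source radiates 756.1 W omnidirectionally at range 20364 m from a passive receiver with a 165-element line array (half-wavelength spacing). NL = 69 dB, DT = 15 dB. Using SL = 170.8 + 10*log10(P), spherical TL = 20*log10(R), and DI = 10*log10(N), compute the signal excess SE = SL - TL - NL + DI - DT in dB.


Step 1: SL = 170.8 + 10*log10(756.1) = 199.59 dB
Step 2: TL = 20*log10(20364) = 86.18 dB
Step 3: DI = 10*log10(165) = 22.17 dB
Step 4: SE = SL - TL - NL + DI - DT = 199.59 - 86.18 - 69 + 22.17 - 15 = 51.58

51.58 dB


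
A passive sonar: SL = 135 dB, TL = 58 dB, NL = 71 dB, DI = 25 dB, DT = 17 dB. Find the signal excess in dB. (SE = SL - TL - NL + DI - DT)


SE = SL - TL - NL + DI - DT = 135 - 58 - 71 + 25 - 17 = 14

14 dB


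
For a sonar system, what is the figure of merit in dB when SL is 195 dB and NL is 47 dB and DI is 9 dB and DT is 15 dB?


FOM = SL - NL + DI - DT = 195 - 47 + 9 - 15 = 142

142 dB


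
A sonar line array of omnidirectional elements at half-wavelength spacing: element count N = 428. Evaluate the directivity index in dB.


26.31 dB


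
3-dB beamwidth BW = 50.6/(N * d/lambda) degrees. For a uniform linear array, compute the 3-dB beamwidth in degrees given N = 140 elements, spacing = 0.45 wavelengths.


BW = 50.6 / (140 * 0.45) = 50.6 / 63.0 = 0.8

0.8 deg


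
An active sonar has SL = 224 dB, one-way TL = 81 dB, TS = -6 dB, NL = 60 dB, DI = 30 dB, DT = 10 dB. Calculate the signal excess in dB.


SE = SL - 2*TL + TS - NL + DI - DT = 224 - 2*81 + (-6) - 60 + 30 - 10 = 16

16 dB


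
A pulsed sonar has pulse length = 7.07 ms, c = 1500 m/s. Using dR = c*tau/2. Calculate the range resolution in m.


dR = c*tau/2 = 1500 * 7.07e-3 / 2 = 5.3025

5.3025 m


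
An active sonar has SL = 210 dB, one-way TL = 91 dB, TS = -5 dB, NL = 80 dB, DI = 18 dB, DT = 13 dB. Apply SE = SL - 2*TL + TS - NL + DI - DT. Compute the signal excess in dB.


SE = SL - 2*TL + TS - NL + DI - DT = 210 - 2*91 + (-5) - 80 + 18 - 13 = -52

-52 dB


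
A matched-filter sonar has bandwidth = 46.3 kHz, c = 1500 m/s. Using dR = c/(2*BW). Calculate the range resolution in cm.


dR = c/(2*BW) = 1500 / (2 * 46.3e3) = 0.0162 m = 1.62 cm

1.62 cm


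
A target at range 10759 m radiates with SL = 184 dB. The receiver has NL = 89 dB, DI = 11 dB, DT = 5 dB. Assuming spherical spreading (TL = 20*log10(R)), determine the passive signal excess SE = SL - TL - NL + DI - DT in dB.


Step 1: TL = 20*log10(10759) = 80.64 dB
Step 2: SE = 184 - 80.64 - 89 + 11 - 5 = 20.36

20.36 dB


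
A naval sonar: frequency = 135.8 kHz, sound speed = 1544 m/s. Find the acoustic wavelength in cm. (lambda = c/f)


lambda = c/f = 1544 / 135800 = 0.0114 m = 1.14 cm

1.14 cm


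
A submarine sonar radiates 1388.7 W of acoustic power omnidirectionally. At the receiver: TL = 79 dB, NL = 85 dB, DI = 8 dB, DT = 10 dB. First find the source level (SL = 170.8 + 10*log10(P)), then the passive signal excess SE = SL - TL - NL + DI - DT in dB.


Step 1: SL = 170.8 + 10*log10(1388.7) = 202.23 dB
Step 2: SE = SL - TL - NL + DI - DT = 202.23 - 79 - 85 + 8 - 10 = 36.23

36.23 dB


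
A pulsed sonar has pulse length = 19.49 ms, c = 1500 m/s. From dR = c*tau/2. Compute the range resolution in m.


14.6175 m


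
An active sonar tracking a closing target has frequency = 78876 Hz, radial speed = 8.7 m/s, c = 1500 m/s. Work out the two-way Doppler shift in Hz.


914.96 Hz


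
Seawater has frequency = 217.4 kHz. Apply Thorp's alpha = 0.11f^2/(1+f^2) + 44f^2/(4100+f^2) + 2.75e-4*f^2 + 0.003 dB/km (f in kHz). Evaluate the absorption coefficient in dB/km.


f^2 = 47262.76
alpha = 0.11*47262.76/(1+47262.76) + 44*47262.76/(4100+47262.76) + 2.75e-4*47262.76 + 0.003 = 53.598

53.598 dB/km


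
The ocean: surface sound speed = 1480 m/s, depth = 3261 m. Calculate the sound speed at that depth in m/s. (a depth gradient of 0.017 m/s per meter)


c = 1480 + 0.017 * 3261 = 1535.437

1535.437 m/s


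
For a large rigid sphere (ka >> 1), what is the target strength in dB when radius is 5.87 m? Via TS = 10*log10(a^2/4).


TS = 10*log10(5.87^2 / 4) = 10*log10(8.614225) = 9.35

9.35 dB


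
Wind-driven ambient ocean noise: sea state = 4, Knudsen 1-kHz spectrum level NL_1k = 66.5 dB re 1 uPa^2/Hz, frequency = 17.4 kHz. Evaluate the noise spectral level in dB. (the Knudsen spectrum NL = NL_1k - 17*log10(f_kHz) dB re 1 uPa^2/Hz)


NL = NL_1k - 17*log10(f_kHz) = 66.5 - 17*log10(17.4) = 66.5 - (21.09) = 45.41

45.41 dB


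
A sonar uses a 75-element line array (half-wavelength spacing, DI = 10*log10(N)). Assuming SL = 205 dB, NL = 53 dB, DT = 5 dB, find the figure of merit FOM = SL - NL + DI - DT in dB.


Step 1: DI = 10*log10(75) = 18.75 dB
Step 2: FOM = SL - NL + DI - DT = 205 - 53 + 18.75 - 5 = 165.75

165.75 dB


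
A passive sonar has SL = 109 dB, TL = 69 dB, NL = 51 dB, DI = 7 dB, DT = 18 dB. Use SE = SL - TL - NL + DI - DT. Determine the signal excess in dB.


-22 dB


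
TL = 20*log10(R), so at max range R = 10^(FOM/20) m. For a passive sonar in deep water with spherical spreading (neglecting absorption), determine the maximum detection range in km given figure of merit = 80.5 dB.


10.59 km


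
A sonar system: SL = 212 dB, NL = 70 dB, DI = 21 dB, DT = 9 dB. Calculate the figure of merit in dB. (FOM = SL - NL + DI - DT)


154 dB


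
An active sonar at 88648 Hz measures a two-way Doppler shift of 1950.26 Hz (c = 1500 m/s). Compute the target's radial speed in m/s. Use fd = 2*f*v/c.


16.5 m/s


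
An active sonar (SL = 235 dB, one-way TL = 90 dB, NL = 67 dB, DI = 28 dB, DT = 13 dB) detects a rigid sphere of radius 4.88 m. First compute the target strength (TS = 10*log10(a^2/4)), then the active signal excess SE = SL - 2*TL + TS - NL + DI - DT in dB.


Step 1: TS = 10*log10(4.88^2/4) = 7.75 dB
Step 2: SE = SL - 2*TL + TS - NL + DI - DT = 235 - 2*90 + (7.75) - 67 + 28 - 13 = 10.75

10.75 dB


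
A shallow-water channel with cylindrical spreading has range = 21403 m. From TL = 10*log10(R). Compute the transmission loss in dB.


TL = 10*log10(21403) = 43.3

43.3 dB


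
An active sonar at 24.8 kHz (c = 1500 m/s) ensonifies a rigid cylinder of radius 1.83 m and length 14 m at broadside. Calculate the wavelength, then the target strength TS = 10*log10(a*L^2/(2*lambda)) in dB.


Step 1: lambda = c/f = 1500/24800 = 0.06048 m
Step 2: TS = 10*log10(a*L^2/(2*lambda)) = 10*log10(1.83*14^2/(2*0.06048)) = 34.72

34.72 dB


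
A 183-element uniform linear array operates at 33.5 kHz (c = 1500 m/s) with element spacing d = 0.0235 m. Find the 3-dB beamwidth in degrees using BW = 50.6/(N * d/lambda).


Step 1: lambda = 1500/33500 = 0.04478 m
Step 2: d/lambda = 0.0235/0.04478 = 0.5248
Step 3: BW = 50.6/(N * d/lambda) = 50.6/(183 * 0.5248) = 0.53

0.53 deg


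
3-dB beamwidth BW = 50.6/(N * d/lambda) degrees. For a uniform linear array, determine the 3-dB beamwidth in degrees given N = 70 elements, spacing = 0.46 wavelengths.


BW = 50.6 / (70 * 0.46) = 50.6 / 32.2 = 1.57

1.57 deg


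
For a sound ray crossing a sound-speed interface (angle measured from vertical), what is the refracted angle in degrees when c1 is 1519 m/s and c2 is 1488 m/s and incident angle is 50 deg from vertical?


sin(theta2) = (c2/c1)*sin(theta1) = (1488/1519)*sin(50 deg) = 0.75041
theta2 = arcsin(0.75041) = 48.63

48.63 deg


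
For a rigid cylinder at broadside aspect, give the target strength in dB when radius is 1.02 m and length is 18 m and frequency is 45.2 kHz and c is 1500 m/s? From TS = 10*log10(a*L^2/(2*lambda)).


36.97 dB


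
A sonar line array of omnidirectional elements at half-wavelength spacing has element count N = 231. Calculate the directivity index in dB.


DI = 10*log10(231) = 23.64

23.64 dB


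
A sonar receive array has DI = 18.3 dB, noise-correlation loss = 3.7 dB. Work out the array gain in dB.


14.6 dB


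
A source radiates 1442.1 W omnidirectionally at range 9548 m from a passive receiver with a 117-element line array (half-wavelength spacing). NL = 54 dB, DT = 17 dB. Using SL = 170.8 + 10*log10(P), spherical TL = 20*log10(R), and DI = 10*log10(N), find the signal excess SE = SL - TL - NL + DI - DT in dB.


72.47 dB


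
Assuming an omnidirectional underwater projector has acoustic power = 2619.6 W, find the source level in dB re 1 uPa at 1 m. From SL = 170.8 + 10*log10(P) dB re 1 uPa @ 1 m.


SL = 170.8 + 10*log10(2619.6) = 170.8 + 34.18 = 204.98

204.98 dB


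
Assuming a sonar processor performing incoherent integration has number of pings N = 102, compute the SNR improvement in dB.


Gain = 5*log10(102) = 10.04

10.04 dB


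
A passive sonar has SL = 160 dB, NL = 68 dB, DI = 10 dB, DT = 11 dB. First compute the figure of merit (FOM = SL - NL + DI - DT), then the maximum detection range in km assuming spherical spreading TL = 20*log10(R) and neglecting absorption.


Step 1: FOM = SL - NL + DI - DT = 160 - 68 + 10 - 11 = 91 dB
Step 2: at max range FOM = TL = 20*log10(R), so R = 10^(91/20) = 35481.34 m = 35.48 km

35.48 km


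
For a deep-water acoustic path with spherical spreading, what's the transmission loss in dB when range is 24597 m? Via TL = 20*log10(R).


TL = 20*log10(24597) = 87.82

87.82 dB


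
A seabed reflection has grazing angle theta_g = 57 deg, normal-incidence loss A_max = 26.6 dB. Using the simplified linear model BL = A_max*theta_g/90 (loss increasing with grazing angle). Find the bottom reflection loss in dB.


BL = A_max * theta_g / 90 = 26.6 * 57 / 90 = 16.85

16.85 dB


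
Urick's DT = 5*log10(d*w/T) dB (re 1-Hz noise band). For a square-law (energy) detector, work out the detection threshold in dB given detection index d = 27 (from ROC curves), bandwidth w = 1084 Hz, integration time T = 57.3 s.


13.54 dB


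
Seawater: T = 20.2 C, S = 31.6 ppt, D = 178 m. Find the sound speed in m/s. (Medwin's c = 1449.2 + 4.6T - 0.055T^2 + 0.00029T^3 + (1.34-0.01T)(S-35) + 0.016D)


1521.05 m/s


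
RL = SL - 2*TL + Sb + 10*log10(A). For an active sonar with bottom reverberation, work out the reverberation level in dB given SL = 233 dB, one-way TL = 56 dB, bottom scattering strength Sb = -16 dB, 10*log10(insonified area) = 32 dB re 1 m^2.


RL = SL - 2*TL + Sb + 10*log10(A) = 233 - 2*56 + (-16) + 32 = 137

137 dB


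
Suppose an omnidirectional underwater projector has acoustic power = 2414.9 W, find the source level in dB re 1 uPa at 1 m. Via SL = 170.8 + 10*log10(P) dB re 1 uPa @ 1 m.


204.63 dB


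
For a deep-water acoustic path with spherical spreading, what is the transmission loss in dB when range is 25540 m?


88.14 dB


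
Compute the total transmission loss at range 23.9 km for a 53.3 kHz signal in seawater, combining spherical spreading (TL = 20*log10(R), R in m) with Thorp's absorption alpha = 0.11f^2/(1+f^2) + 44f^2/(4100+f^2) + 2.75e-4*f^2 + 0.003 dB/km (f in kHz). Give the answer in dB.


Step 1 (Thorp): alpha = 0.11*2840.89/(1+2840.89) + 44*2840.89/(4100+2840.89) + 2.75e-4*2840.89 + 0.003 = 18.9033 dB/km
Step 2: TL_spread = 20*log10(23900) = 87.57 dB
Step 3: TL_abs = alpha*R = 18.9033 * 23.9 = 451.79 dB
Step 4: TL_total = 87.57 + 451.79 = 539.36

539.36 dB


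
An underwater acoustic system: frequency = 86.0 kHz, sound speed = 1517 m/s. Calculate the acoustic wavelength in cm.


1.76 cm


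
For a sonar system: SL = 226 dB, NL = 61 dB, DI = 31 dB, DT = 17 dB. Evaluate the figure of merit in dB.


FOM = SL - NL + DI - DT = 226 - 61 + 31 - 17 = 179

179 dB


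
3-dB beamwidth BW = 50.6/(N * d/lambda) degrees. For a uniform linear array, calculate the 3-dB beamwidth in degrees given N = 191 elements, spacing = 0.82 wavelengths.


0.32 deg


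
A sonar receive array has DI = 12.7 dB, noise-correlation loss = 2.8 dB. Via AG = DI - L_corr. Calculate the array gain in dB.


9.9 dB


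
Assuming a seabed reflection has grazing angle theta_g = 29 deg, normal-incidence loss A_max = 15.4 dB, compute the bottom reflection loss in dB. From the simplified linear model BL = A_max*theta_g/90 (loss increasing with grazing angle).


BL = A_max * theta_g / 90 = 15.4 * 29 / 90 = 4.96

4.96 dB


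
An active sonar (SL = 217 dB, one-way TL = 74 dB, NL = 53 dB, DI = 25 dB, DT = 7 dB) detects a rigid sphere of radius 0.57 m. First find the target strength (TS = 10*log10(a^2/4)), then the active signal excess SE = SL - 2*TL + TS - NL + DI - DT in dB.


Step 1: TS = 10*log10(0.57^2/4) = -10.9 dB
Step 2: SE = SL - 2*TL + TS - NL + DI - DT = 217 - 2*74 + (-10.9) - 53 + 25 - 7 = 23.1

23.1 dB


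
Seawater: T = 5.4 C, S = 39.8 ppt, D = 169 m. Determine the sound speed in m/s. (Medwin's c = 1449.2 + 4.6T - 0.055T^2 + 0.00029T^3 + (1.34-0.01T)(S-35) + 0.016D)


c = 1449.2 + 4.6*5.4 - 0.055*5.4^2 + 0.00029*5.4^3 + (1.34 - 0.01*5.4)*(39.8 - 35) + 0.016*169 = 1481.36

1481.36 m/s


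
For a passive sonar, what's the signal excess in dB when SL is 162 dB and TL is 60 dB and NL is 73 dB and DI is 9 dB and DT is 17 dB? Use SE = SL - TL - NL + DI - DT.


SE = SL - TL - NL + DI - DT = 162 - 60 - 73 + 9 - 17 = 21

21 dB


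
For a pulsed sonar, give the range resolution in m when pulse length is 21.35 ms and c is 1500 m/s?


dR = c*tau/2 = 1500 * 21.35e-3 / 2 = 16.0125

16.0125 m


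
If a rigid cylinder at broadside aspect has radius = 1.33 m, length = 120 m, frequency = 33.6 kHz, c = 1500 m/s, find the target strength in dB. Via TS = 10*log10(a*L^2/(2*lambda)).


lambda = 1500/33600 = 0.04464 m
TS = 10*log10(1.33*120^2/(2*0.04464)) = 53.31

53.31 dB


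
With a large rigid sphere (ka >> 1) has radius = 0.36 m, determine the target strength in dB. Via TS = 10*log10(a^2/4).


TS = 10*log10(0.36^2 / 4) = 10*log10(0.0324) = -14.89

-14.89 dB


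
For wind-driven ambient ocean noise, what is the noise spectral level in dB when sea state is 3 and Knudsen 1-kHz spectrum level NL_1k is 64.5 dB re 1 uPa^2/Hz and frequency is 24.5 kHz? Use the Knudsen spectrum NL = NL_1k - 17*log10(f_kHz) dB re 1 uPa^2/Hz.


NL = NL_1k - 17*log10(f_kHz) = 64.5 - 17*log10(24.5) = 64.5 - (23.62) = 40.88

40.88 dB


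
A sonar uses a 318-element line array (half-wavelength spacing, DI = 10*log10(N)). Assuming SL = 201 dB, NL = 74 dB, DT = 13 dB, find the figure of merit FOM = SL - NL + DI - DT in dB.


Step 1: DI = 10*log10(318) = 25.02 dB
Step 2: FOM = SL - NL + DI - DT = 201 - 74 + 25.02 - 13 = 139.02

139.02 dB


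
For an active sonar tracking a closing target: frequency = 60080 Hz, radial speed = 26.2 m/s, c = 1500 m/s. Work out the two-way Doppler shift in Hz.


2098.79 Hz


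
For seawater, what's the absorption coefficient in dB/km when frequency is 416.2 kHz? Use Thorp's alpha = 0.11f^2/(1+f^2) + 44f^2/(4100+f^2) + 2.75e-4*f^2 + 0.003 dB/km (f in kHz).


f^2 = 173222.44
alpha = 0.11*173222.44/(1+173222.44) + 44*173222.44/(4100+173222.44) + 2.75e-4*173222.44 + 0.003 = 90.732

90.732 dB/km


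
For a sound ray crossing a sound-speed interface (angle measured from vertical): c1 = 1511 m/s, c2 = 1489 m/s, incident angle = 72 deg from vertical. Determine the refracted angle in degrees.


sin(theta2) = (c2/c1)*sin(theta1) = (1489/1511)*sin(72 deg) = 0.93721
theta2 = arcsin(0.93721) = 69.59

69.59 deg


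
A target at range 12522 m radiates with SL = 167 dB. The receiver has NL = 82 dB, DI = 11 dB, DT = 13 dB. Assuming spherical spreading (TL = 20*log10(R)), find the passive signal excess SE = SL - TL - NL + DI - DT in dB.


Step 1: TL = 20*log10(12522) = 81.95 dB
Step 2: SE = 167 - 81.95 - 82 + 11 - 13 = 1.05

1.05 dB


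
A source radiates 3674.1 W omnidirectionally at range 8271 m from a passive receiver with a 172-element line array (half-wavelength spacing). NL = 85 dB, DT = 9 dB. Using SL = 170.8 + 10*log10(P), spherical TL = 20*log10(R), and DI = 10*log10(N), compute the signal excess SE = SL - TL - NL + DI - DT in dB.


56.46 dB


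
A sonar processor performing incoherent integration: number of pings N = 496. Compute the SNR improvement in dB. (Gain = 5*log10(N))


13.48 dB


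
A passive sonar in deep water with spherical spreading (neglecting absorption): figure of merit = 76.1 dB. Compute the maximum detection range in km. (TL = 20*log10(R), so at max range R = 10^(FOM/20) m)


At max range FOM = TL, so 20*log10(R) = 76.1
R = 10^(76.1/20) = 6382.63 m = 6.38 km

6.38 km


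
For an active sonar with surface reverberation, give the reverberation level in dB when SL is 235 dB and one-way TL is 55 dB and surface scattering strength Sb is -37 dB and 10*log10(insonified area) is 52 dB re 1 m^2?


RL = SL - 2*TL + Sb + 10*log10(A) = 235 - 2*55 + (-37) + 52 = 140

140 dB


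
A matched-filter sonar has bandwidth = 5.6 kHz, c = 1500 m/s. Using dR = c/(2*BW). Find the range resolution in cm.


13.39 cm


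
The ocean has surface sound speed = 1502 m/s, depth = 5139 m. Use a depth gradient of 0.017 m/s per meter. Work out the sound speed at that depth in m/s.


c = 1502 + 0.017 * 5139 = 1589.363

1589.363 m/s


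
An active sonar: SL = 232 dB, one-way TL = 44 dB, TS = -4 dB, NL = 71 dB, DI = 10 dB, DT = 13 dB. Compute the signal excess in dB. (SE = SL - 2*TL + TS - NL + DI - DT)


66 dB


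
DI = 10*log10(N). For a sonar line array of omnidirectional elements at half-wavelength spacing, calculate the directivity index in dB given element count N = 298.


24.74 dB


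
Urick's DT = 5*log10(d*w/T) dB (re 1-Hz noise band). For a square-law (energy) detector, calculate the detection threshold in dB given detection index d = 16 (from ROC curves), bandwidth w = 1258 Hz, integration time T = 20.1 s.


DT = 5*log10(d*w/T) = 5*log10(16 * 1258 / 20.1) = 5*log10(1001.39) = 15.0

15.0 dB


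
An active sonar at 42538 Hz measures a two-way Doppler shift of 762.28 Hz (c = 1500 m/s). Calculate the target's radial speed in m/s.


13.44 m/s


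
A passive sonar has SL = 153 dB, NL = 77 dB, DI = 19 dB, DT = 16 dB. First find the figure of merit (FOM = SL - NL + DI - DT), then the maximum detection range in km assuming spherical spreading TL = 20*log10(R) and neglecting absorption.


Step 1: FOM = SL - NL + DI - DT = 153 - 77 + 19 - 16 = 79 dB
Step 2: at max range FOM = TL = 20*log10(R), so R = 10^(79/20) = 8912.51 m = 8.91 km

8.91 km


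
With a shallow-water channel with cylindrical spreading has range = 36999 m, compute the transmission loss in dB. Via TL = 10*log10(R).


TL = 10*log10(36999) = 45.68

45.68 dB


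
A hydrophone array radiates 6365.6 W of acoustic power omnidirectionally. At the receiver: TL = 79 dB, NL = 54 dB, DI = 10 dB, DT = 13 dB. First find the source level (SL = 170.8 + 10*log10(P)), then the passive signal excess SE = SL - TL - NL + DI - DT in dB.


Step 1: SL = 170.8 + 10*log10(6365.6) = 208.84 dB
Step 2: SE = SL - TL - NL + DI - DT = 208.84 - 79 - 54 + 10 - 13 = 72.84

72.84 dB


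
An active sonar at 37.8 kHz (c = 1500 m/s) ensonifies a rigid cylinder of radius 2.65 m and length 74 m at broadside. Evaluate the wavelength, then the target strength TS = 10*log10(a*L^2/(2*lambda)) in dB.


Step 1: lambda = c/f = 1500/37800 = 0.03968 m
Step 2: TS = 10*log10(a*L^2/(2*lambda)) = 10*log10(2.65*74^2/(2*0.03968)) = 52.62

52.62 dB


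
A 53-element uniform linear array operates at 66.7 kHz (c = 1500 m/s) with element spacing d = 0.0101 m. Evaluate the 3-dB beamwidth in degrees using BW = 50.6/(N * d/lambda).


2.13 deg


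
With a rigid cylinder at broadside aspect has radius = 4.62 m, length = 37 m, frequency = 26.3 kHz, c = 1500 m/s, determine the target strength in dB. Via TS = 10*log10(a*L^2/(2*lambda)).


lambda = 1500/26300 = 0.05703 m
TS = 10*log10(4.62*37^2/(2*0.05703)) = 47.44

47.44 dB


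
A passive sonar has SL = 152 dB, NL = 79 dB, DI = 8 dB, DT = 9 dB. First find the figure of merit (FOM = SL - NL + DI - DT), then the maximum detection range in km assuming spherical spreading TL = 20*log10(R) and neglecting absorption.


Step 1: FOM = SL - NL + DI - DT = 152 - 79 + 8 - 9 = 72 dB
Step 2: at max range FOM = TL = 20*log10(R), so R = 10^(72/20) = 3981.07 m = 3.98 km

3.98 km


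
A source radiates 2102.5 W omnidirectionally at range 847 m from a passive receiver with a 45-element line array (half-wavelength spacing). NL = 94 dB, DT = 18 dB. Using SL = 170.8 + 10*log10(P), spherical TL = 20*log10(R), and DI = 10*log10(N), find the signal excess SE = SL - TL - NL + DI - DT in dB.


50.0 dB


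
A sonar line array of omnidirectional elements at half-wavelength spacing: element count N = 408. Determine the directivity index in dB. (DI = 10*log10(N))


26.11 dB


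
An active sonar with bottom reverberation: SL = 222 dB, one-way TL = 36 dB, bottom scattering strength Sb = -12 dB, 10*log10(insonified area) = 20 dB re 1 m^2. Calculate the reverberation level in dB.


RL = SL - 2*TL + Sb + 10*log10(A) = 222 - 2*36 + (-12) + 20 = 158

158 dB


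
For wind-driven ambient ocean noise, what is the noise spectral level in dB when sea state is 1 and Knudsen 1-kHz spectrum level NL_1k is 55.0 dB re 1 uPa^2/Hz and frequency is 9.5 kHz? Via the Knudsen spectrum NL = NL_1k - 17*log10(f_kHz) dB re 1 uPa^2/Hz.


38.38 dB


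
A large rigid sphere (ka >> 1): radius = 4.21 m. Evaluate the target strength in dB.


TS = 10*log10(4.21^2 / 4) = 10*log10(4.431025) = 6.47

6.47 dB


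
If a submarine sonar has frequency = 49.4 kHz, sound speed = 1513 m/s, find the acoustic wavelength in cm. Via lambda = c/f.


3.06 cm


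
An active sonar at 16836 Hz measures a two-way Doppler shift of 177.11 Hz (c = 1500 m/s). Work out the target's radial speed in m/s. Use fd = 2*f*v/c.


7.89 m/s


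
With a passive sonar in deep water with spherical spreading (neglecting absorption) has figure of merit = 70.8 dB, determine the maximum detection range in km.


At max range FOM = TL, so 20*log10(R) = 70.8
R = 10^(70.8/20) = 3467.37 m = 3.47 km

3.47 km


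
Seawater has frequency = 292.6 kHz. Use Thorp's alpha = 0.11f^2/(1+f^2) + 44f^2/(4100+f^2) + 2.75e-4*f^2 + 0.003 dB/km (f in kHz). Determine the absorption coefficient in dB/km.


f^2 = 85614.76
alpha = 0.11*85614.76/(1+85614.76) + 44*85614.76/(4100+85614.76) + 2.75e-4*85614.76 + 0.003 = 65.646

65.646 dB/km


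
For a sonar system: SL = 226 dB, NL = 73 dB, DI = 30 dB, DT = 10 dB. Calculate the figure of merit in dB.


173 dB


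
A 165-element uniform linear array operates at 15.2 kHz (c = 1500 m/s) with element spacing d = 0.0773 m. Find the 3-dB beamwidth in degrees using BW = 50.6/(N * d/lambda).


0.39 deg


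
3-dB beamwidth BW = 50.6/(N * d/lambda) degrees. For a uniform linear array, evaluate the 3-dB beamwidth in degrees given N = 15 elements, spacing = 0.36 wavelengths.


BW = 50.6 / (15 * 0.36) = 50.6 / 5.4 = 9.37

9.37 deg


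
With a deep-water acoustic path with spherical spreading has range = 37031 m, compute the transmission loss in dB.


TL = 20*log10(37031) = 91.37

91.37 dB


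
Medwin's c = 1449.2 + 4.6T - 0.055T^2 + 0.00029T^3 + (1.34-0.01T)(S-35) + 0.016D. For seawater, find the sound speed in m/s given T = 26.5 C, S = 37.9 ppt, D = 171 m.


c = 1449.2 + 4.6*26.5 - 0.055*26.5^2 + 0.00029*26.5^3 + (1.34 - 0.01*26.5)*(37.9 - 35) + 0.016*171 = 1543.73

1543.73 m/s


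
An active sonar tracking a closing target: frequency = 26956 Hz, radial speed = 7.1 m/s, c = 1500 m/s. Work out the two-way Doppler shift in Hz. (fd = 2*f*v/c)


fd = 2*f*v/c = 2 * 26956 * 7.1 / 1500 = 255.18

255.18 Hz


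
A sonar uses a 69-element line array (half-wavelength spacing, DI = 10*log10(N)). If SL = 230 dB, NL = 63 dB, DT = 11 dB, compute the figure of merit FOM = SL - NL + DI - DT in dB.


Step 1: DI = 10*log10(69) = 18.39 dB
Step 2: FOM = SL - NL + DI - DT = 230 - 63 + 18.39 - 11 = 174.39

174.39 dB


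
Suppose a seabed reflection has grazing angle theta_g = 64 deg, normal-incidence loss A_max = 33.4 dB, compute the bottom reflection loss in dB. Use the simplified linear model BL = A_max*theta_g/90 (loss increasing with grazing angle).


BL = A_max * theta_g / 90 = 33.4 * 64 / 90 = 23.75

23.75 dB


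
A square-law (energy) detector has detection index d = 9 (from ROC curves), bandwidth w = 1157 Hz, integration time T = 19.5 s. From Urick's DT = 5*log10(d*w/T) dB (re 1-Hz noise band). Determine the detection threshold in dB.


13.64 dB


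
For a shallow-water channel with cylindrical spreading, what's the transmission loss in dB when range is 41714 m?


TL = 10*log10(41714) = 46.2

46.2 dB


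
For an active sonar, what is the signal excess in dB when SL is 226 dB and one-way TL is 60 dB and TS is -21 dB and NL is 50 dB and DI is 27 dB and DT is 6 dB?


SE = SL - 2*TL + TS - NL + DI - DT = 226 - 2*60 + (-21) - 50 + 27 - 6 = 56

56 dB


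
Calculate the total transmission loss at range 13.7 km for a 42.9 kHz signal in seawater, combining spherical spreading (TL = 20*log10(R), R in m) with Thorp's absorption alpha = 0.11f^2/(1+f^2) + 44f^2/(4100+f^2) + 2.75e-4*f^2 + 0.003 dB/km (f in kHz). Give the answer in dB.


Step 1 (Thorp): alpha = 0.11*1840.41/(1+1840.41) + 44*1840.41/(4100+1840.41) + 2.75e-4*1840.41 + 0.003 = 14.2508 dB/km
Step 2: TL_spread = 20*log10(13700) = 82.73 dB
Step 3: TL_abs = alpha*R = 14.2508 * 13.7 = 195.24 dB
Step 4: TL_total = 82.73 + 195.24 = 277.97

277.97 dB


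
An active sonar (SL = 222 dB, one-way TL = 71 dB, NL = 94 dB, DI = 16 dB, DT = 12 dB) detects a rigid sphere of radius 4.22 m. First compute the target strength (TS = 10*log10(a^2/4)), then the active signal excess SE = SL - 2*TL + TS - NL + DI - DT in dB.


Step 1: TS = 10*log10(4.22^2/4) = 6.49 dB
Step 2: SE = SL - 2*TL + TS - NL + DI - DT = 222 - 2*71 + (6.49) - 94 + 16 - 12 = -3.51

-3.51 dB
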